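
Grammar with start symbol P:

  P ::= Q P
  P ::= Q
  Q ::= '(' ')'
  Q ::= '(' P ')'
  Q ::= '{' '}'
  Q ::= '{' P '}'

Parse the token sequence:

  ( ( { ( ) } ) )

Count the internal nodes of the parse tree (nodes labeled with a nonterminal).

[P [Q ( [P [Q ( [P [Q { [P [Q ( )]] }]] )]] )]]

8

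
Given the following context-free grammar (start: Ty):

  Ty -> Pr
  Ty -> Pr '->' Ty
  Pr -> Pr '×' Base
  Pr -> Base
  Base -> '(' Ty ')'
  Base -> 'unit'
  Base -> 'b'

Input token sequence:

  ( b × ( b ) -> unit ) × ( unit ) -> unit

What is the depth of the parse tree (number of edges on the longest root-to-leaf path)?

10

[Ty [Pr [Pr [Base ( [Ty [Pr [Pr [Base b]] × [Base ( [Ty [Pr [Base b]]] )]] -> [Ty [Pr [Base unit]]]] )]] × [Base ( [Ty [Pr [Base unit]]] )]] -> [Ty [Pr [Base unit]]]]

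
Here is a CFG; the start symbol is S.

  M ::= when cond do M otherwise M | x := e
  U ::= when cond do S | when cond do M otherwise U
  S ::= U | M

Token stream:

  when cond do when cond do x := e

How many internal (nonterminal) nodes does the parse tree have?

[S [U when cond do [S [U when cond do [S [M x := e]]]]]]

6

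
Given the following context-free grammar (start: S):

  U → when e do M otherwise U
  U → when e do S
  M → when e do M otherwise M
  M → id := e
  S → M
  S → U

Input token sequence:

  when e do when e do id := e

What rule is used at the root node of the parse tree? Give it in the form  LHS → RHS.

[S [U when e do [S [U when e do [S [M id := e]]]]]]

S → U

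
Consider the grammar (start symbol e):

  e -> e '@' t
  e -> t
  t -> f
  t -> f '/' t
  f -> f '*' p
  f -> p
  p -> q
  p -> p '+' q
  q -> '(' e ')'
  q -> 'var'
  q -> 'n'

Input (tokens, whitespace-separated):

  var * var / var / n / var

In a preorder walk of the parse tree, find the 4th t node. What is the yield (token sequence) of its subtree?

var

[e [t [f [f [p [q var]]] * [p [q var]]] / [t [f [p [q var]]] / [t [f [p [q n]]] / [t [f [p [q var]]]]]]]]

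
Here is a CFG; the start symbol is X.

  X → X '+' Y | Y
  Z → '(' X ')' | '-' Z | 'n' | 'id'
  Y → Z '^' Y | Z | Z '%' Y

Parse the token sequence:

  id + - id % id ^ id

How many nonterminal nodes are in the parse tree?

[X [X [Y [Z id]]] + [Y [Z - [Z id]] % [Y [Z id] ^ [Y [Z id]]]]]

11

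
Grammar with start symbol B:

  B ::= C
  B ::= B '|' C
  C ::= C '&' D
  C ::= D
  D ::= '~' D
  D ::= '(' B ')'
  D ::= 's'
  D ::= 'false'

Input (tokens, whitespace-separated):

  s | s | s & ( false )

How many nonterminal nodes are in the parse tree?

14

[B [B [B [C [D s]]] | [C [D s]]] | [C [C [D s]] & [D ( [B [C [D false]]] )]]]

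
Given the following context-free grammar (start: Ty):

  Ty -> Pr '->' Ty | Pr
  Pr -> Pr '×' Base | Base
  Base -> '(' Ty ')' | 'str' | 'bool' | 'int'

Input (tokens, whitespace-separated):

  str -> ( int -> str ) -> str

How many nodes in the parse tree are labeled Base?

[Ty [Pr [Base str]] -> [Ty [Pr [Base ( [Ty [Pr [Base int]] -> [Ty [Pr [Base str]]]] )]] -> [Ty [Pr [Base str]]]]]

5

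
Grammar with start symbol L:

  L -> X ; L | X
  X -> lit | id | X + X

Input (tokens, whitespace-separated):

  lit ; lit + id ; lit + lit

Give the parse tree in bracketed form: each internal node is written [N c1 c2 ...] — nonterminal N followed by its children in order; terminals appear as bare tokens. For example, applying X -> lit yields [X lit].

[L [X lit] ; [L [X [X lit] + [X id]] ; [L [X [X lit] + [X lit]]]]]

L
X ; L
lit ; L
lit ; X ; L
lit ; X + X ; L
lit ; lit + X ; L
lit ; lit + id ; L
lit ; lit + id ; X
lit ; lit + id ; X + X
lit ; lit + id ; lit + X
lit ; lit + id ; lit + lit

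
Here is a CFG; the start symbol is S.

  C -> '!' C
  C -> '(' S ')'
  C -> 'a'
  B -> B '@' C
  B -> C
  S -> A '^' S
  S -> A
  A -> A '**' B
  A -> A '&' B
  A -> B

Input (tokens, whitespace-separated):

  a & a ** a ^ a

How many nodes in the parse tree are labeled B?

[S [A [A [A [B [C a]]] & [B [C a]]] ** [B [C a]]] ^ [S [A [B [C a]]]]]

4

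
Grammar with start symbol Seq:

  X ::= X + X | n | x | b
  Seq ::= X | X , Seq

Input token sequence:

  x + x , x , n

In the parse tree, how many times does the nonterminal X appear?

[Seq [X [X x] + [X x]] , [Seq [X x] , [Seq [X n]]]]

5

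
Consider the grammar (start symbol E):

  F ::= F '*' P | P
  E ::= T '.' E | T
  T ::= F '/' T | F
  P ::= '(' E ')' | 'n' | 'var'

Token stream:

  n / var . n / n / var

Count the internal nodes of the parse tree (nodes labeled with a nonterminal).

[E [T [F [P n]] / [T [F [P var]]]] . [E [T [F [P n]] / [T [F [P n]] / [T [F [P var]]]]]]]

17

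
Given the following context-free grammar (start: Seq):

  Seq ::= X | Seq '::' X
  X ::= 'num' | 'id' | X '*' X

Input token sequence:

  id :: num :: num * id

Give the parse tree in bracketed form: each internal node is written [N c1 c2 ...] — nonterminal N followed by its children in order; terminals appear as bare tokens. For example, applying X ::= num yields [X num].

[Seq [Seq [Seq [X id]] :: [X num]] :: [X [X num] * [X id]]]

Seq
Seq :: X
Seq :: X :: X
X :: X :: X
id :: X :: X
id :: num :: X
id :: num :: X * X
id :: num :: num * X
id :: num :: num * id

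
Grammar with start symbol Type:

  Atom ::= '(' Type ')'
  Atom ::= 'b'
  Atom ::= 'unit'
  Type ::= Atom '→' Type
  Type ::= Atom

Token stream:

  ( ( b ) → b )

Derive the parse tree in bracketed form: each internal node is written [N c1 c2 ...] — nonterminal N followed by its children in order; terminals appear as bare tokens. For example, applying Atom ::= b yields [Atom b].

[Type [Atom ( [Type [Atom ( [Type [Atom b]] )] → [Type [Atom b]]] )]]

Type
Atom
( Type )
( Atom → Type )
( ( Type ) → Type )
( ( Atom ) → Type )
( ( b ) → Type )
( ( b ) → Atom )
( ( b ) → b )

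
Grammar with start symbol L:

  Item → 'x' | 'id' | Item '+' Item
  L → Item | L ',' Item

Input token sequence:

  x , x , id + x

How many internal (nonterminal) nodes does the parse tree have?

8

[L [L [L [Item x]] , [Item x]] , [Item [Item id] + [Item x]]]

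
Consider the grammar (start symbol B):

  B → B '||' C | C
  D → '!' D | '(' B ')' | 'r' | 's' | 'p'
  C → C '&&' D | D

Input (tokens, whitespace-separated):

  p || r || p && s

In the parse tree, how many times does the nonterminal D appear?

4

[B [B [B [C [D p]]] || [C [D r]]] || [C [C [D p]] && [D s]]]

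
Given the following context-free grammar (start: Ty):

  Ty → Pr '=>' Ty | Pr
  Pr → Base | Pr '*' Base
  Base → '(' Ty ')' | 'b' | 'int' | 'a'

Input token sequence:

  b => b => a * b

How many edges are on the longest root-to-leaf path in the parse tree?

[Ty [Pr [Base b]] => [Ty [Pr [Base b]] => [Ty [Pr [Pr [Base a]] * [Base b]]]]]

6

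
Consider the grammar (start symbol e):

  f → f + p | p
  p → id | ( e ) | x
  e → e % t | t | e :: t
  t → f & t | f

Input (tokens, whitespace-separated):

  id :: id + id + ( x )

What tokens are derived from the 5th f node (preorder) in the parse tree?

[e [e [t [f [p id]]]] :: [t [f [f [f [p id]] + [p id]] + [p ( [e [t [f [p x]]]] )]]]]

x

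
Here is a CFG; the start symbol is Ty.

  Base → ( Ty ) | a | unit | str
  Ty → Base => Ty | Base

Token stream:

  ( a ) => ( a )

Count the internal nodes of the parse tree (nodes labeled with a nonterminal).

8

[Ty [Base ( [Ty [Base a]] )] => [Ty [Base ( [Ty [Base a]] )]]]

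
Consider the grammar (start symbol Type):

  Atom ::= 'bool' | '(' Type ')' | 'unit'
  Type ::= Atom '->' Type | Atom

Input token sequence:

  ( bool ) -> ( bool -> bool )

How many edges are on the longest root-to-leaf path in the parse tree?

[Type [Atom ( [Type [Atom bool]] )] -> [Type [Atom ( [Type [Atom bool] -> [Type [Atom bool]]] )]]]

6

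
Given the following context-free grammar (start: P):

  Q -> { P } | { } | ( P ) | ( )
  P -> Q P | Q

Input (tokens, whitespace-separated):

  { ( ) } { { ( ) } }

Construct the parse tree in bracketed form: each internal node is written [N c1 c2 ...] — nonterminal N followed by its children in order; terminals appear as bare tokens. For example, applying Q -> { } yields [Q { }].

P
Q P
{ P } P
{ Q } P
{ ( ) } P
{ ( ) } Q
{ ( ) } { P }
{ ( ) } { Q }
{ ( ) } { { P } }
{ ( ) } { { Q } }
{ ( ) } { { ( ) } }

[P [Q { [P [Q ( )]] }] [P [Q { [P [Q { [P [Q ( )]] }]] }]]]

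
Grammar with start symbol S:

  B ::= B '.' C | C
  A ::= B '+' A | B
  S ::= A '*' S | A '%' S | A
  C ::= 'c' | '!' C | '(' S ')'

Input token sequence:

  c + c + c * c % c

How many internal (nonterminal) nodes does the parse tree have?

[S [A [B [C c]] + [A [B [C c]] + [A [B [C c]]]]] * [S [A [B [C c]]] % [S [A [B [C c]]]]]]

18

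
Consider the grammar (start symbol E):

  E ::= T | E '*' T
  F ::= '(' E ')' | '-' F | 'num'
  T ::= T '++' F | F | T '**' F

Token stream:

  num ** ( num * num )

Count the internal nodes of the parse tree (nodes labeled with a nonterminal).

11

[E [T [T [F num]] ** [F ( [E [E [T [F num]]] * [T [F num]]] )]]]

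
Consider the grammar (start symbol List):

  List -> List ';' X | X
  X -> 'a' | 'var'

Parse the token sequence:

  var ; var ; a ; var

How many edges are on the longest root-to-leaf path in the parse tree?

5

[List [List [List [List [X var]] ; [X var]] ; [X a]] ; [X var]]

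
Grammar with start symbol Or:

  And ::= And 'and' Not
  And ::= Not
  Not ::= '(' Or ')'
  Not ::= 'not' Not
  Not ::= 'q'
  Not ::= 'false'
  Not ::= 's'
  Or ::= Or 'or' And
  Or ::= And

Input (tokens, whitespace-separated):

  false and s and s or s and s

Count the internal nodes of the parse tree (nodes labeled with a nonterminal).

12

[Or [Or [And [And [And [Not false]] and [Not s]] and [Not s]]] or [And [And [Not s]] and [Not s]]]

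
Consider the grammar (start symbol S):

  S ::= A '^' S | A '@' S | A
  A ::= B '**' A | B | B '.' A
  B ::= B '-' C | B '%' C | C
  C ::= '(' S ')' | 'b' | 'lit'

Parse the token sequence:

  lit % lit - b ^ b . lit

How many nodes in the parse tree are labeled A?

3

[S [A [B [B [B [C lit]] % [C lit]] - [C b]]] ^ [S [A [B [C b]] . [A [B [C lit]]]]]]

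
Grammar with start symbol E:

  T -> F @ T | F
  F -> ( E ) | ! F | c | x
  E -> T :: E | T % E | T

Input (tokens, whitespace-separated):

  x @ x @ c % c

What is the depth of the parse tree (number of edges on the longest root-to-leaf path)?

[E [T [F x] @ [T [F x] @ [T [F c]]]] % [E [T [F c]]]]

5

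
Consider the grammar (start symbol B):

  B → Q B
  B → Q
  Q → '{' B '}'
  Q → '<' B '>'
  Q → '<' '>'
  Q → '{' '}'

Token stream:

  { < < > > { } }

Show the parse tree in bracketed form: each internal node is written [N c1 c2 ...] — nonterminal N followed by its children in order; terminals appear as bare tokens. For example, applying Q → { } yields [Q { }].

[B [Q { [B [Q < [B [Q < >]] >] [B [Q { }]]] }]]

B
Q
{ B }
{ Q B }
{ < B > B }
{ < Q > B }
{ < < > > B }
{ < < > > Q }
{ < < > > { } }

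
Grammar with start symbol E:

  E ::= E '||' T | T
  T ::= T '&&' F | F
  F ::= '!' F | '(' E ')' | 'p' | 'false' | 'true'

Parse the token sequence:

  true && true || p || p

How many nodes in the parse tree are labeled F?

[E [E [E [T [T [F true]] && [F true]]] || [T [F p]]] || [T [F p]]]

4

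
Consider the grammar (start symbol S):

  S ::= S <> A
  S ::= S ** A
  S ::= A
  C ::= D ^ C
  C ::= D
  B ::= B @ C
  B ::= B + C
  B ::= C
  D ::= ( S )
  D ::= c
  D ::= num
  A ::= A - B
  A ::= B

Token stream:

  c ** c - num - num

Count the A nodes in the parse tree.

4

[S [S [A [B [C [D c]]]]] ** [A [A [A [B [C [D c]]]] - [B [C [D num]]]] - [B [C [D num]]]]]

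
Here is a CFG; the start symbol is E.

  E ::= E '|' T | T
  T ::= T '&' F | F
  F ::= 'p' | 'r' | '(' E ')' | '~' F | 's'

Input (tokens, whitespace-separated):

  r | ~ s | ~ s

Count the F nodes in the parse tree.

[E [E [E [T [F r]]] | [T [F ~ [F s]]]] | [T [F ~ [F s]]]]

5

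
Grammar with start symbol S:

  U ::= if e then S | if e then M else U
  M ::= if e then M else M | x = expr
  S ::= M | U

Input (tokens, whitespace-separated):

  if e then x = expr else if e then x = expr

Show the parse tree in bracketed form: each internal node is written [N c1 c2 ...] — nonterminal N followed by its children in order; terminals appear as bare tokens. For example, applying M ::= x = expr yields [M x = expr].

[S [U if e then [M x = expr] else [U if e then [S [M x = expr]]]]]

S
U
if e then M else U
if e then x = expr else U
if e then x = expr else if e then S
if e then x = expr else if e then M
if e then x = expr else if e then x = expr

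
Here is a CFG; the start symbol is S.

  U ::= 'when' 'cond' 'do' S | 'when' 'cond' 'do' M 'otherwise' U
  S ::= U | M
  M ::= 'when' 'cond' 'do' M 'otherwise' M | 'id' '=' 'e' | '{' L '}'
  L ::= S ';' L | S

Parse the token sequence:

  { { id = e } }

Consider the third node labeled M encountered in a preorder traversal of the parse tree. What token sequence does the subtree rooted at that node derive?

[S [M { [L [S [M { [L [S [M id = e]]] }]]] }]]

id = e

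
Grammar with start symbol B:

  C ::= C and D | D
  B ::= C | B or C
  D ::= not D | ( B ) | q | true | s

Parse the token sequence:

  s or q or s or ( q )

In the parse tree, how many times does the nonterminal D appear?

5

[B [B [B [B [C [D s]]] or [C [D q]]] or [C [D s]]] or [C [D ( [B [C [D q]]] )]]]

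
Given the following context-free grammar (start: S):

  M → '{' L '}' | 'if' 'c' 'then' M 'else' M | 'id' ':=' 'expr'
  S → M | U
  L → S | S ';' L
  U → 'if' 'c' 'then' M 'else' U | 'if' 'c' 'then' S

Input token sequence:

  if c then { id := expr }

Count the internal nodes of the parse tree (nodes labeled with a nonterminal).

[S [U if c then [S [M { [L [S [M id := expr]]] }]]]]

7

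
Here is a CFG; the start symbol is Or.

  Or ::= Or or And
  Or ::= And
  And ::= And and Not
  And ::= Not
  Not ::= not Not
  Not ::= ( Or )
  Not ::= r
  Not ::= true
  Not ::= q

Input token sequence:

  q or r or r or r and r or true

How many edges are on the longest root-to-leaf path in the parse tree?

[Or [Or [Or [Or [Or [And [Not q]]] or [And [Not r]]] or [And [Not r]]] or [And [And [Not r]] and [Not r]]] or [And [Not true]]]

7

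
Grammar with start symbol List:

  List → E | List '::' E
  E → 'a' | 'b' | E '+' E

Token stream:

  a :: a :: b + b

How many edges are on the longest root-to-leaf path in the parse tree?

4

[List [List [List [E a]] :: [E a]] :: [E [E b] + [E b]]]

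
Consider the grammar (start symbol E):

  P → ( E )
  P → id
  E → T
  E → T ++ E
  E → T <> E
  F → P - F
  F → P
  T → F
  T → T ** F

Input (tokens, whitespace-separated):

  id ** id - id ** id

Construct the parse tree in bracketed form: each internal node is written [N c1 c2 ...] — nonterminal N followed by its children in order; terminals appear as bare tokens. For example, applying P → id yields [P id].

E
T
T ** F
T ** F ** F
F ** F ** F
P ** F ** F
id ** F ** F
id ** P - F ** F
id ** id - F ** F
id ** id - P ** F
id ** id - id ** F
id ** id - id ** P
id ** id - id ** id

[E [T [T [T [F [P id]]] ** [F [P id] - [F [P id]]]] ** [F [P id]]]]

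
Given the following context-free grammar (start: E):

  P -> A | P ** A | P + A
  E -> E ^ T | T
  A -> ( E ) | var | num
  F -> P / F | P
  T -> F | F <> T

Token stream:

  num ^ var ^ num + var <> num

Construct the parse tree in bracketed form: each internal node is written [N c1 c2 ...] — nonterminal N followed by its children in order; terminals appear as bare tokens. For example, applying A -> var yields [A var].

E
E ^ T
E ^ T ^ T
T ^ T ^ T
F ^ T ^ T
P ^ T ^ T
A ^ T ^ T
num ^ T ^ T
num ^ F ^ T
num ^ P ^ T
num ^ A ^ T
num ^ var ^ T
num ^ var ^ F <> T
num ^ var ^ P <> T
num ^ var ^ P + A <> T
num ^ var ^ A + A <> T
num ^ var ^ num + A <> T
num ^ var ^ num + var <> T
num ^ var ^ num + var <> F
num ^ var ^ num + var <> P
num ^ var ^ num + var <> A
num ^ var ^ num + var <> num

[E [E [E [T [F [P [A num]]]]] ^ [T [F [P [A var]]]]] ^ [T [F [P [P [A num]] + [A var]]] <> [T [F [P [A num]]]]]]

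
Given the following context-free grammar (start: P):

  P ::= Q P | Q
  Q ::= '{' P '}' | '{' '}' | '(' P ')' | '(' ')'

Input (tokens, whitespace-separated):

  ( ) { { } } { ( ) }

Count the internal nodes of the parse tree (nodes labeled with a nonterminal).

[P [Q ( )] [P [Q { [P [Q { }]] }] [P [Q { [P [Q ( )]] }]]]]

10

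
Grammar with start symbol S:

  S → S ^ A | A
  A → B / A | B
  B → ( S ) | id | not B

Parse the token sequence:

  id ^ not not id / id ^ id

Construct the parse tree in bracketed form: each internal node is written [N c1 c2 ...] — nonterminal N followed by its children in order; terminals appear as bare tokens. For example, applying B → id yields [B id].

S
S ^ A
S ^ A ^ A
A ^ A ^ A
B ^ A ^ A
id ^ A ^ A
id ^ B / A ^ A
id ^ not B / A ^ A
id ^ not not B / A ^ A
id ^ not not id / A ^ A
id ^ not not id / B ^ A
id ^ not not id / id ^ A
id ^ not not id / id ^ B
id ^ not not id / id ^ id

[S [S [S [A [B id]]] ^ [A [B not [B not [B id]]] / [A [B id]]]] ^ [A [B id]]]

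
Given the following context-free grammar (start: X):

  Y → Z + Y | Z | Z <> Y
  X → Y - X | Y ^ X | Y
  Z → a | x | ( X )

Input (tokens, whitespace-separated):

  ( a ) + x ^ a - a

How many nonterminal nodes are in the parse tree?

14

[X [Y [Z ( [X [Y [Z a]]] )] + [Y [Z x]]] ^ [X [Y [Z a]] - [X [Y [Z a]]]]]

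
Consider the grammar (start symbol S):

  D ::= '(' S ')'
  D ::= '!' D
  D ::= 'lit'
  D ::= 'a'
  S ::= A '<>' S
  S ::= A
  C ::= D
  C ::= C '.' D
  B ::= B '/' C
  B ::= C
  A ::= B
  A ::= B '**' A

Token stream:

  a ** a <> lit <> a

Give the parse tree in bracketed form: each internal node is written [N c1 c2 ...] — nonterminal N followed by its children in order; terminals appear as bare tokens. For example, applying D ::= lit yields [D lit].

S
A <> S
B ** A <> S
C ** A <> S
D ** A <> S
a ** A <> S
a ** B <> S
a ** C <> S
a ** D <> S
a ** a <> S
a ** a <> A <> S
a ** a <> B <> S
a ** a <> C <> S
a ** a <> D <> S
a ** a <> lit <> S
a ** a <> lit <> A
a ** a <> lit <> B
a ** a <> lit <> C
a ** a <> lit <> D
a ** a <> lit <> a

[S [A [B [C [D a]]] ** [A [B [C [D a]]]]] <> [S [A [B [C [D lit]]]] <> [S [A [B [C [D a]]]]]]]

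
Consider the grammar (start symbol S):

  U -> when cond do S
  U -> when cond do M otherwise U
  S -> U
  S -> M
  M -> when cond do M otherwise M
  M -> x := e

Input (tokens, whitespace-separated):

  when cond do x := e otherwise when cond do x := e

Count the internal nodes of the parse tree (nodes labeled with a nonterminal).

[S [U when cond do [M x := e] otherwise [U when cond do [S [M x := e]]]]]

6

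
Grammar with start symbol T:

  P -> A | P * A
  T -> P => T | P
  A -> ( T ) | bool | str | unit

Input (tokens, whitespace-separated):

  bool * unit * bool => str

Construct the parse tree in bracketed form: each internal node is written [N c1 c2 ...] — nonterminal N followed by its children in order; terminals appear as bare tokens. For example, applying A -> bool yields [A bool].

[T [P [P [P [A bool]] * [A unit]] * [A bool]] => [T [P [A str]]]]

T
P => T
P * A => T
P * A * A => T
A * A * A => T
bool * A * A => T
bool * unit * A => T
bool * unit * bool => T
bool * unit * bool => P
bool * unit * bool => A
bool * unit * bool => str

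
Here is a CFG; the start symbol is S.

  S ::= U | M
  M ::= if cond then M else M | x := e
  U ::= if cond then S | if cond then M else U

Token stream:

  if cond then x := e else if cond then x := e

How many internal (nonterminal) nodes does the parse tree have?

6

[S [U if cond then [M x := e] else [U if cond then [S [M x := e]]]]]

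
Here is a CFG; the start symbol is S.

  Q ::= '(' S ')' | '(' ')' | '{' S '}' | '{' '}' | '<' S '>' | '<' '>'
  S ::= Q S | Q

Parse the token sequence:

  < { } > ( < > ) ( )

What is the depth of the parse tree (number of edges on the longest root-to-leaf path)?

5

[S [Q < [S [Q { }]] >] [S [Q ( [S [Q < >]] )] [S [Q ( )]]]]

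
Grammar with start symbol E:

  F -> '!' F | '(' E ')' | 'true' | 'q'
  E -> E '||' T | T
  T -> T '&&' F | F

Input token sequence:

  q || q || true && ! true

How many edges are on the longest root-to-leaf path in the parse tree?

5

[E [E [E [T [F q]]] || [T [F q]]] || [T [T [F true]] && [F ! [F true]]]]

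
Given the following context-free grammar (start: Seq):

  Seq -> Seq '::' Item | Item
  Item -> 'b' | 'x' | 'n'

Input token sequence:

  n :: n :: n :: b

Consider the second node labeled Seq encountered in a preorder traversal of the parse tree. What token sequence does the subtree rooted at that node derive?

n :: n :: n

[Seq [Seq [Seq [Seq [Item n]] :: [Item n]] :: [Item n]] :: [Item b]]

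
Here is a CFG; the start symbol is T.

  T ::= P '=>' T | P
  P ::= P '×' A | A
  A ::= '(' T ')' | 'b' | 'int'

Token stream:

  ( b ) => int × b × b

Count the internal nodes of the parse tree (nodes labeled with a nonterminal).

13

[T [P [A ( [T [P [A b]]] )]] => [T [P [P [P [A int]] × [A b]] × [A b]]]]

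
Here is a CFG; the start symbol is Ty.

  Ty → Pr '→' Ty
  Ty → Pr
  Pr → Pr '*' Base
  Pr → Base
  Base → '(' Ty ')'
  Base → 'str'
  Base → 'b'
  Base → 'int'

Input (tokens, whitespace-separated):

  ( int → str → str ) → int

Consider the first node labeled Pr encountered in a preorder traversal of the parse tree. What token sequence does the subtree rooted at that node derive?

( int → str → str )

[Ty [Pr [Base ( [Ty [Pr [Base int]] → [Ty [Pr [Base str]] → [Ty [Pr [Base str]]]]] )]] → [Ty [Pr [Base int]]]]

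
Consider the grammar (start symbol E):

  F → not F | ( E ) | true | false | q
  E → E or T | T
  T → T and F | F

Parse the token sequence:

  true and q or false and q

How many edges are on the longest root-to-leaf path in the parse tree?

5

[E [E [T [T [F true]] and [F q]]] or [T [T [F false]] and [F q]]]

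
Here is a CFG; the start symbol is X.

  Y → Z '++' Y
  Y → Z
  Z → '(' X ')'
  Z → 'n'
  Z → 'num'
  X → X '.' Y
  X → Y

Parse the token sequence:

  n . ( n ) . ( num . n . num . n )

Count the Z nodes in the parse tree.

[X [X [X [Y [Z n]]] . [Y [Z ( [X [Y [Z n]]] )]]] . [Y [Z ( [X [X [X [X [Y [Z num]]] . [Y [Z n]]] . [Y [Z num]]] . [Y [Z n]]] )]]]

8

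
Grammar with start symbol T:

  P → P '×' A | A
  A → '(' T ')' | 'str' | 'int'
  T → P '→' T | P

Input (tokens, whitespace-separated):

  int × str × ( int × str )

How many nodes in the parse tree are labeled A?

[T [P [P [P [A int]] × [A str]] × [A ( [T [P [P [A int]] × [A str]]] )]]]

5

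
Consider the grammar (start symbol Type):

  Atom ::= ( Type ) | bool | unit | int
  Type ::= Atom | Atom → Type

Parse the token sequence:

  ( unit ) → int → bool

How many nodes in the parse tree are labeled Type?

[Type [Atom ( [Type [Atom unit]] )] → [Type [Atom int] → [Type [Atom bool]]]]

4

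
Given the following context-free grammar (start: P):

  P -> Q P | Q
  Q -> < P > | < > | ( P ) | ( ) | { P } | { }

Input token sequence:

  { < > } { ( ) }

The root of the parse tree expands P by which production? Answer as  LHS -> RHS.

P -> Q P

[P [Q { [P [Q < >]] }] [P [Q { [P [Q ( )]] }]]]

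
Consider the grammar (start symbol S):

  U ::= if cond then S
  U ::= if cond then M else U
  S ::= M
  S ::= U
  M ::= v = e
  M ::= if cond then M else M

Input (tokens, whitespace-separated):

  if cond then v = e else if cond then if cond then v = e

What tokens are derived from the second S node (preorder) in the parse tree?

if cond then v = e

[S [U if cond then [M v = e] else [U if cond then [S [U if cond then [S [M v = e]]]]]]]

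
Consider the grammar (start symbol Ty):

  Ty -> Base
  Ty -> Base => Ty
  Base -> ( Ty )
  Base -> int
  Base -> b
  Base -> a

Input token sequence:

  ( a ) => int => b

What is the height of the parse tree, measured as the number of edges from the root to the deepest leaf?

4

[Ty [Base ( [Ty [Base a]] )] => [Ty [Base int] => [Ty [Base b]]]]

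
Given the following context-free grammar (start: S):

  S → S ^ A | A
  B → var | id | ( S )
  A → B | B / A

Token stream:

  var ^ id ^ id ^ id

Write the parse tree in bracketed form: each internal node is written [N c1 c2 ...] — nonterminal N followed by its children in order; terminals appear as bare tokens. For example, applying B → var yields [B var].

S
S ^ A
S ^ A ^ A
S ^ A ^ A ^ A
A ^ A ^ A ^ A
B ^ A ^ A ^ A
var ^ A ^ A ^ A
var ^ B ^ A ^ A
var ^ id ^ A ^ A
var ^ id ^ B ^ A
var ^ id ^ id ^ A
var ^ id ^ id ^ B
var ^ id ^ id ^ id

[S [S [S [S [A [B var]]] ^ [A [B id]]] ^ [A [B id]]] ^ [A [B id]]]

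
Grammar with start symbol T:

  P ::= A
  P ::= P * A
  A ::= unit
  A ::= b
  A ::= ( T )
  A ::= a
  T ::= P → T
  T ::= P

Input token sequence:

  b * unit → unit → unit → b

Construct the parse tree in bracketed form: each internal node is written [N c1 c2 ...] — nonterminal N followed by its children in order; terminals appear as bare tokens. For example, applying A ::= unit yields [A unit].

T
P → T
P * A → T
A * A → T
b * A → T
b * unit → T
b * unit → P → T
b * unit → A → T
b * unit → unit → T
b * unit → unit → P → T
b * unit → unit → A → T
b * unit → unit → unit → T
b * unit → unit → unit → P
b * unit → unit → unit → A
b * unit → unit → unit → b

[T [P [P [A b]] * [A unit]] → [T [P [A unit]] → [T [P [A unit]] → [T [P [A b]]]]]]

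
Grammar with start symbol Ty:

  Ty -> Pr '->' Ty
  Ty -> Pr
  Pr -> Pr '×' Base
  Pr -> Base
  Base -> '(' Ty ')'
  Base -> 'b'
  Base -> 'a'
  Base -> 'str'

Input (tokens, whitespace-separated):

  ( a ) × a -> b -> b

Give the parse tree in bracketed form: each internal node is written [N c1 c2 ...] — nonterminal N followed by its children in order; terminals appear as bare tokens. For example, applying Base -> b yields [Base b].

[Ty [Pr [Pr [Base ( [Ty [Pr [Base a]]] )]] × [Base a]] -> [Ty [Pr [Base b]] -> [Ty [Pr [Base b]]]]]

Ty
Pr -> Ty
Pr × Base -> Ty
Base × Base -> Ty
( Ty ) × Base -> Ty
( Pr ) × Base -> Ty
( Base ) × Base -> Ty
( a ) × Base -> Ty
( a ) × a -> Ty
( a ) × a -> Pr -> Ty
( a ) × a -> Base -> Ty
( a ) × a -> b -> Ty
( a ) × a -> b -> Pr
( a ) × a -> b -> Base
( a ) × a -> b -> b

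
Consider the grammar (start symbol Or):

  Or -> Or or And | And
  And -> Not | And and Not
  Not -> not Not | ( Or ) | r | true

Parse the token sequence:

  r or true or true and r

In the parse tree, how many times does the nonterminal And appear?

[Or [Or [Or [And [Not r]]] or [And [Not true]]] or [And [And [Not true]] and [Not r]]]

4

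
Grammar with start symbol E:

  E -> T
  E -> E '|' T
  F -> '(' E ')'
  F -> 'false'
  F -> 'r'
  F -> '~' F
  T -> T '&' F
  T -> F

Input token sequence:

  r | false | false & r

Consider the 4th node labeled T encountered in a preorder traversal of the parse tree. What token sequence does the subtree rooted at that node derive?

[E [E [E [T [F r]]] | [T [F false]]] | [T [T [F false]] & [F r]]]

false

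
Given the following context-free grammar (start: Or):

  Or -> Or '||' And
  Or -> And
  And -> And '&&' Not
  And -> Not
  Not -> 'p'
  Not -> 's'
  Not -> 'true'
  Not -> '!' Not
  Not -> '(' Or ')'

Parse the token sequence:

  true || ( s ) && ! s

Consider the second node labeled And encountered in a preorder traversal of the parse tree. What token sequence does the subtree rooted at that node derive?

[Or [Or [And [Not true]]] || [And [And [Not ( [Or [And [Not s]]] )]] && [Not ! [Not s]]]]

( s ) && ! s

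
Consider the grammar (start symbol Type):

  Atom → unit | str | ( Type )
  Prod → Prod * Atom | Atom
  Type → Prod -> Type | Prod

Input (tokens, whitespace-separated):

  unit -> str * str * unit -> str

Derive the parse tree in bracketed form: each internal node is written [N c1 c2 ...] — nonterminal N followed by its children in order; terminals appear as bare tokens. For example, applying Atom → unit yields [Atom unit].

[Type [Prod [Atom unit]] -> [Type [Prod [Prod [Prod [Atom str]] * [Atom str]] * [Atom unit]] -> [Type [Prod [Atom str]]]]]

Type
Prod -> Type
Atom -> Type
unit -> Type
unit -> Prod -> Type
unit -> Prod * Atom -> Type
unit -> Prod * Atom * Atom -> Type
unit -> Atom * Atom * Atom -> Type
unit -> str * Atom * Atom -> Type
unit -> str * str * Atom -> Type
unit -> str * str * unit -> Type
unit -> str * str * unit -> Prod
unit -> str * str * unit -> Atom
unit -> str * str * unit -> str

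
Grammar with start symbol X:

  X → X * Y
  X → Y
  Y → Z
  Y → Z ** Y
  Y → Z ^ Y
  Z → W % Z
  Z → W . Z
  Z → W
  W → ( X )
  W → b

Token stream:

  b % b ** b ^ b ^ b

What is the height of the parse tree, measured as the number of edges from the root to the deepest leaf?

[X [Y [Z [W b] % [Z [W b]]] ** [Y [Z [W b]] ^ [Y [Z [W b]] ^ [Y [Z [W b]]]]]]]

7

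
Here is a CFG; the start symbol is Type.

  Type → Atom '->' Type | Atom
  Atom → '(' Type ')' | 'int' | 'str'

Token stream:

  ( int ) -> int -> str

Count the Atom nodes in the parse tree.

4

[Type [Atom ( [Type [Atom int]] )] -> [Type [Atom int] -> [Type [Atom str]]]]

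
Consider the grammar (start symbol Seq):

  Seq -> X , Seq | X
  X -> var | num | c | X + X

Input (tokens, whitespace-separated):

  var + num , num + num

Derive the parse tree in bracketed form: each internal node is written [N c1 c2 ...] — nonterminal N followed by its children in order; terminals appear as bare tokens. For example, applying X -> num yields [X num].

[Seq [X [X var] + [X num]] , [Seq [X [X num] + [X num]]]]

Seq
X , Seq
X + X , Seq
var + X , Seq
var + num , Seq
var + num , X
var + num , X + X
var + num , num + X
var + num , num + num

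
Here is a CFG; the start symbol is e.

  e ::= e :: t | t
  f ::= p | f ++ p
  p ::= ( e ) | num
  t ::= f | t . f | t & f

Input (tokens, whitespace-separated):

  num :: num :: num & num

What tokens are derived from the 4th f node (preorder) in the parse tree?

[e [e [e [t [f [p num]]]] :: [t [f [p num]]]] :: [t [t [f [p num]]] & [f [p num]]]]

num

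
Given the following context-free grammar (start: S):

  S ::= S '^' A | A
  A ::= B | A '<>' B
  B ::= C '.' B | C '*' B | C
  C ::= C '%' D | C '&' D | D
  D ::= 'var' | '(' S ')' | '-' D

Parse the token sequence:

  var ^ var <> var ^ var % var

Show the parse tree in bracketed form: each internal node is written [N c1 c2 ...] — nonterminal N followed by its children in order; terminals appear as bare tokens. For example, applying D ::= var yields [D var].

S
S ^ A
S ^ A ^ A
A ^ A ^ A
B ^ A ^ A
C ^ A ^ A
D ^ A ^ A
var ^ A ^ A
var ^ A <> B ^ A
var ^ B <> B ^ A
var ^ C <> B ^ A
var ^ D <> B ^ A
var ^ var <> B ^ A
var ^ var <> C ^ A
var ^ var <> D ^ A
var ^ var <> var ^ A
var ^ var <> var ^ B
var ^ var <> var ^ C
var ^ var <> var ^ C % D
var ^ var <> var ^ D % D
var ^ var <> var ^ var % D
var ^ var <> var ^ var % var

[S [S [S [A [B [C [D var]]]]] ^ [A [A [B [C [D var]]]] <> [B [C [D var]]]]] ^ [A [B [C [C [D var]] % [D var]]]]]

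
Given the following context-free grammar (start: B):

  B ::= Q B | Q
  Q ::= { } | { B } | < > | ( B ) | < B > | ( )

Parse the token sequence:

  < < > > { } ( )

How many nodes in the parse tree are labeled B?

4

[B [Q < [B [Q < >]] >] [B [Q { }] [B [Q ( )]]]]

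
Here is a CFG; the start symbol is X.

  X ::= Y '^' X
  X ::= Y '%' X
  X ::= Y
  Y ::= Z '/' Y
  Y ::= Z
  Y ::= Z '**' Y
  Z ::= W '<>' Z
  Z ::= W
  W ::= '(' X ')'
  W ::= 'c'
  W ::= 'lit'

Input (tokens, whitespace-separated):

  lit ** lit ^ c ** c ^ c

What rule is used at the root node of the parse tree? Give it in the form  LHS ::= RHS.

[X [Y [Z [W lit]] ** [Y [Z [W lit]]]] ^ [X [Y [Z [W c]] ** [Y [Z [W c]]]] ^ [X [Y [Z [W c]]]]]]

X ::= Y '^' X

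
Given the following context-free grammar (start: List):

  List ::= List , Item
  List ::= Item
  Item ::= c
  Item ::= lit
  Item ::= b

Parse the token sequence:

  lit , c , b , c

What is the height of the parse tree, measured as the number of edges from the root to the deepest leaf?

5

[List [List [List [List [Item lit]] , [Item c]] , [Item b]] , [Item c]]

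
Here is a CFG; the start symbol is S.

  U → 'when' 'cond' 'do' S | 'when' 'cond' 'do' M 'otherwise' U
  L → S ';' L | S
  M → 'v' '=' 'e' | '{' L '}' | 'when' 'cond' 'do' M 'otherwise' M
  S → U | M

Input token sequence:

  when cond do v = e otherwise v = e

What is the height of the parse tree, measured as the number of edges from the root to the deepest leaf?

3

[S [M when cond do [M v = e] otherwise [M v = e]]]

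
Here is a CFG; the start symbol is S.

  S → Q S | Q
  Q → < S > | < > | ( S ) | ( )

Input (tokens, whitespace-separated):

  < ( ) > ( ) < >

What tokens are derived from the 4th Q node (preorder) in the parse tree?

[S [Q < [S [Q ( )]] >] [S [Q ( )] [S [Q < >]]]]

< >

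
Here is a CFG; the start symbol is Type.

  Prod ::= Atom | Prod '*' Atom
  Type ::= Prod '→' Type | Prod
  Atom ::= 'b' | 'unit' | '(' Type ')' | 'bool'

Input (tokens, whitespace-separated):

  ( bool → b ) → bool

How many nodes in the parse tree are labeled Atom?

[Type [Prod [Atom ( [Type [Prod [Atom bool]] → [Type [Prod [Atom b]]]] )]] → [Type [Prod [Atom bool]]]]

4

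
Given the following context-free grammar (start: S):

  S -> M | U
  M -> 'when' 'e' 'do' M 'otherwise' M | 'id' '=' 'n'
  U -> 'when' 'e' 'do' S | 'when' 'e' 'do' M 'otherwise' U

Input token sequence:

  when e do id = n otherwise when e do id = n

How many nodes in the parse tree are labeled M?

2

[S [U when e do [M id = n] otherwise [U when e do [S [M id = n]]]]]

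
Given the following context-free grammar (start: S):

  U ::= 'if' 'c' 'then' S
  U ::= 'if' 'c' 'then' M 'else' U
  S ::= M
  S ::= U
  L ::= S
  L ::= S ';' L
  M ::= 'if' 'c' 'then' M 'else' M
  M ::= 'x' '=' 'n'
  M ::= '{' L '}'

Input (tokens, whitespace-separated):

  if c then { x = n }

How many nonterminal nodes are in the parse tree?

7

[S [U if c then [S [M { [L [S [M x = n]]] }]]]]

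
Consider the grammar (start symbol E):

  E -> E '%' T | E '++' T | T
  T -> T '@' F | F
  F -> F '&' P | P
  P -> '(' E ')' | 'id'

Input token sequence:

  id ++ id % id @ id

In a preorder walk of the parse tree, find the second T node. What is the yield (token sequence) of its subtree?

[E [E [E [T [F [P id]]]] ++ [T [F [P id]]]] % [T [T [F [P id]]] @ [F [P id]]]]

id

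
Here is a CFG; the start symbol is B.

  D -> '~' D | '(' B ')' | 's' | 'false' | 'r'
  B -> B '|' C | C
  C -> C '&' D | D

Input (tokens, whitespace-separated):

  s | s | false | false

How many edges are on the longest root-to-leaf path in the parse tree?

[B [B [B [B [C [D s]]] | [C [D s]]] | [C [D false]]] | [C [D false]]]

6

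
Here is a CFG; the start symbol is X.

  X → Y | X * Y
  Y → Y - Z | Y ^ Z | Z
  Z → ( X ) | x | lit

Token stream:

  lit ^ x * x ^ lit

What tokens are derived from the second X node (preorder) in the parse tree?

lit ^ x

[X [X [Y [Y [Z lit]] ^ [Z x]]] * [Y [Y [Z x]] ^ [Z lit]]]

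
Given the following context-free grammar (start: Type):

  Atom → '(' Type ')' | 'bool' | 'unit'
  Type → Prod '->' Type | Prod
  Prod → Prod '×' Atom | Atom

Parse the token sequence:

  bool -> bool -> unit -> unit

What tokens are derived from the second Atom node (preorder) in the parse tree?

bool

[Type [Prod [Atom bool]] -> [Type [Prod [Atom bool]] -> [Type [Prod [Atom unit]] -> [Type [Prod [Atom unit]]]]]]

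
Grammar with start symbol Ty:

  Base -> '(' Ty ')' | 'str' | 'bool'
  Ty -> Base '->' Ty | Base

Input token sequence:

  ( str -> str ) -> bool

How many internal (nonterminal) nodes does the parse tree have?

[Ty [Base ( [Ty [Base str] -> [Ty [Base str]]] )] -> [Ty [Base bool]]]

8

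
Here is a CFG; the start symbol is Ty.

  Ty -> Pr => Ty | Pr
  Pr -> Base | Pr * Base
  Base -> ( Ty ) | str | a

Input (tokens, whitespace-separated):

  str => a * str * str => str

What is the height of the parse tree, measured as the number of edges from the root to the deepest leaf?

6

[Ty [Pr [Base str]] => [Ty [Pr [Pr [Pr [Base a]] * [Base str]] * [Base str]] => [Ty [Pr [Base str]]]]]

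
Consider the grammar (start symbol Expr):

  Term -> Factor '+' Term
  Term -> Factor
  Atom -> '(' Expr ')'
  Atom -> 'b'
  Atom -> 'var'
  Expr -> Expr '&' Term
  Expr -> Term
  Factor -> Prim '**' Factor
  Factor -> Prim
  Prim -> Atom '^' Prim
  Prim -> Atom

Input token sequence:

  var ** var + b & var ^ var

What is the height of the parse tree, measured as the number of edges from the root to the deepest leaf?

7

[Expr [Expr [Term [Factor [Prim [Atom var]] ** [Factor [Prim [Atom var]]]] + [Term [Factor [Prim [Atom b]]]]]] & [Term [Factor [Prim [Atom var] ^ [Prim [Atom var]]]]]]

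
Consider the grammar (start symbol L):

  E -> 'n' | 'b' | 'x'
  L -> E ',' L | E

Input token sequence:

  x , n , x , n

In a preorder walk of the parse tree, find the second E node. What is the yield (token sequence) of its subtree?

[L [E x] , [L [E n] , [L [E x] , [L [E n]]]]]

n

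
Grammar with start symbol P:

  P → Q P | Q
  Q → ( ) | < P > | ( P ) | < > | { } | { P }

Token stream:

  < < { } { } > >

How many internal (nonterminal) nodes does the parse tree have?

[P [Q < [P [Q < [P [Q { }] [P [Q { }]]] >]] >]]

8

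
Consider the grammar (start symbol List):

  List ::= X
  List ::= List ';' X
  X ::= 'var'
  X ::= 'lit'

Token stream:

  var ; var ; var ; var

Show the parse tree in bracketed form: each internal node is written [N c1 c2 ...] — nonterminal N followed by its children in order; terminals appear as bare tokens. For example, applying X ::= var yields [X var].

List
List ; X
List ; X ; X
List ; X ; X ; X
X ; X ; X ; X
var ; X ; X ; X
var ; var ; X ; X
var ; var ; var ; X
var ; var ; var ; var

[List [List [List [List [X var]] ; [X var]] ; [X var]] ; [X var]]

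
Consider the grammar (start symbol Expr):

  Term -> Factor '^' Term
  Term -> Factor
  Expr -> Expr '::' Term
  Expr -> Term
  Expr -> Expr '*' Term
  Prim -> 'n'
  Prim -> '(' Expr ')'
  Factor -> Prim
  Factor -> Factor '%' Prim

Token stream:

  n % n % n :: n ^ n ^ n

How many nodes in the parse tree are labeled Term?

4

[Expr [Expr [Term [Factor [Factor [Factor [Prim n]] % [Prim n]] % [Prim n]]]] :: [Term [Factor [Prim n]] ^ [Term [Factor [Prim n]] ^ [Term [Factor [Prim n]]]]]]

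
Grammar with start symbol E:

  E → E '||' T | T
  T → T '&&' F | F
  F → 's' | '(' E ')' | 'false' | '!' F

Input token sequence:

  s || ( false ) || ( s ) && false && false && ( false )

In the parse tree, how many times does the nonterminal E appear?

6

[E [E [E [T [F s]]] || [T [F ( [E [T [F false]]] )]]] || [T [T [T [T [F ( [E [T [F s]]] )]] && [F false]] && [F false]] && [F ( [E [T [F false]]] )]]]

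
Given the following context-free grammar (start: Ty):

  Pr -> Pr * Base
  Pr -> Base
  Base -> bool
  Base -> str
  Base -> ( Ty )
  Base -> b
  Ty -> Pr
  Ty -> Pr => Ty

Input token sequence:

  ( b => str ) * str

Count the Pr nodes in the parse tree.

[Ty [Pr [Pr [Base ( [Ty [Pr [Base b]] => [Ty [Pr [Base str]]]] )]] * [Base str]]]

4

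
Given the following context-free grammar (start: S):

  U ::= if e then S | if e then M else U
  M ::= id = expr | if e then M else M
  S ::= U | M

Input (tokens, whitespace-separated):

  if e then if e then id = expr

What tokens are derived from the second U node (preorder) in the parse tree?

[S [U if e then [S [U if e then [S [M id = expr]]]]]]

if e then id = expr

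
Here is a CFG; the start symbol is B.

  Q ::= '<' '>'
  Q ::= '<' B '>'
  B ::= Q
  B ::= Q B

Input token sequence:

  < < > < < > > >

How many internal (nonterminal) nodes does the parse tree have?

[B [Q < [B [Q < >] [B [Q < [B [Q < >]] >]]] >]]

8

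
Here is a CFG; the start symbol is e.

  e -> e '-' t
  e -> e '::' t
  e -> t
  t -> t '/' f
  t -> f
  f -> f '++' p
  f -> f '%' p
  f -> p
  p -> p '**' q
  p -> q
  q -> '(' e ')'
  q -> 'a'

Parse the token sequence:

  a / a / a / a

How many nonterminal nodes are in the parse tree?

17

[e [t [t [t [t [f [p [q a]]]] / [f [p [q a]]]] / [f [p [q a]]]] / [f [p [q a]]]]]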